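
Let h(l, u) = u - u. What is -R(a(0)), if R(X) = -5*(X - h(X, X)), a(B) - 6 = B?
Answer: 30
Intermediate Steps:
h(l, u) = 0
a(B) = 6 + B
R(X) = -5*X (R(X) = -5*(X - 1*0) = -5*(X + 0) = -5*X)
-R(a(0)) = -(-5)*(6 + 0) = -(-5)*6 = -1*(-30) = 30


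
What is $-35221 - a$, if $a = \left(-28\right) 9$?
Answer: $-34969$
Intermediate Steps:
$a = -252$
$-35221 - a = -35221 - -252 = -35221 + 252 = -34969$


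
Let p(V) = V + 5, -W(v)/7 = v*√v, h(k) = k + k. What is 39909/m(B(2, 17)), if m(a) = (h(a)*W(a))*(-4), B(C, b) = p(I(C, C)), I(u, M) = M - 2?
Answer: 39909*√5/7000 ≈ 12.748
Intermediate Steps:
I(u, M) = -2 + M
h(k) = 2*k
W(v) = -7*v^(3/2) (W(v) = -7*v*√v = -7*v^(3/2))
p(V) = 5 + V
B(C, b) = 3 + C (B(C, b) = 5 + (-2 + C) = 3 + C)
m(a) = 56*a^(5/2) (m(a) = ((2*a)*(-7*a^(3/2)))*(-4) = -14*a^(5/2)*(-4) = 56*a^(5/2))
39909/m(B(2, 17)) = 39909/((56*(3 + 2)^(5/2))) = 39909/((56*5^(5/2))) = 39909/((56*(25*√5))) = 39909/((1400*√5)) = 39909*(√5/7000) = 39909*√5/7000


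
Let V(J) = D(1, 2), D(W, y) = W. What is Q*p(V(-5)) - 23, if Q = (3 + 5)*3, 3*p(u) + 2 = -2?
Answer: -55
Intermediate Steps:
V(J) = 1
p(u) = -4/3 (p(u) = -2/3 + (1/3)*(-2) = -2/3 - 2/3 = -4/3)
Q = 24 (Q = 8*3 = 24)
Q*p(V(-5)) - 23 = 24*(-4/3) - 23 = -32 - 23 = -55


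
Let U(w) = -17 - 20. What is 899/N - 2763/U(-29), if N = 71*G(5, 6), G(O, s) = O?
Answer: 1014128/13135 ≈ 77.208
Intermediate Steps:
U(w) = -37
N = 355 (N = 71*5 = 355)
899/N - 2763/U(-29) = 899/355 - 2763/(-37) = 899*(1/355) - 2763*(-1/37) = 899/355 + 2763/37 = 1014128/13135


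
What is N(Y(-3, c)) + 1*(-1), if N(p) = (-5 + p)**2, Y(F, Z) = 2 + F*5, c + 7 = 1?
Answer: 323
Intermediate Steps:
c = -6 (c = -7 + 1 = -6)
Y(F, Z) = 2 + 5*F
N(Y(-3, c)) + 1*(-1) = (-5 + (2 + 5*(-3)))**2 + 1*(-1) = (-5 + (2 - 15))**2 - 1 = (-5 - 13)**2 - 1 = (-18)**2 - 1 = 324 - 1 = 323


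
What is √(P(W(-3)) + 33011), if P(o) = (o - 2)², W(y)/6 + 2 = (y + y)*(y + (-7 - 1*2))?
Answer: √207735 ≈ 455.78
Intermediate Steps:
W(y) = -12 + 12*y*(-9 + y) (W(y) = -12 + 6*((y + y)*(y + (-7 - 1*2))) = -12 + 6*((2*y)*(y + (-7 - 2))) = -12 + 6*((2*y)*(y - 9)) = -12 + 6*((2*y)*(-9 + y)) = -12 + 6*(2*y*(-9 + y)) = -12 + 12*y*(-9 + y))
P(o) = (-2 + o)²
√(P(W(-3)) + 33011) = √((-2 + (-12 - 108*(-3) + 12*(-3)²))² + 33011) = √((-2 + (-12 + 324 + 12*9))² + 33011) = √((-2 + (-12 + 324 + 108))² + 33011) = √((-2 + 420)² + 33011) = √(418² + 33011) = √(174724 + 33011) = √207735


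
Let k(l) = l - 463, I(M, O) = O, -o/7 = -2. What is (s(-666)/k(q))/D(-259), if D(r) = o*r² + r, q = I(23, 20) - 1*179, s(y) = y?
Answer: 9/7891625 ≈ 1.1404e-6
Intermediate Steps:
o = 14 (o = -7*(-2) = 14)
q = -159 (q = 20 - 1*179 = 20 - 179 = -159)
k(l) = -463 + l
D(r) = r + 14*r² (D(r) = 14*r² + r = r + 14*r²)
(s(-666)/k(q))/D(-259) = (-666/(-463 - 159))/((-259*(1 + 14*(-259)))) = (-666/(-622))/((-259*(1 - 3626))) = (-666*(-1/622))/((-259*(-3625))) = (333/311)/938875 = (333/311)*(1/938875) = 9/7891625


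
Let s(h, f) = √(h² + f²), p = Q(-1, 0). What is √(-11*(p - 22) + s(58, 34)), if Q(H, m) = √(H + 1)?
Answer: √(242 + 2*√1130) ≈ 17.585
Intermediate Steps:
Q(H, m) = √(1 + H)
p = 0 (p = √(1 - 1) = √0 = 0)
s(h, f) = √(f² + h²)
√(-11*(p - 22) + s(58, 34)) = √(-11*(0 - 22) + √(34² + 58²)) = √(-11*(-22) + √(1156 + 3364)) = √(242 + √4520) = √(242 + 2*√1130)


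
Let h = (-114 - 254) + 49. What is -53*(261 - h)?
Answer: -30740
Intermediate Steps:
h = -319 (h = -368 + 49 = -319)
-53*(261 - h) = -53*(261 - 1*(-319)) = -53*(261 + 319) = -53*580 = -30740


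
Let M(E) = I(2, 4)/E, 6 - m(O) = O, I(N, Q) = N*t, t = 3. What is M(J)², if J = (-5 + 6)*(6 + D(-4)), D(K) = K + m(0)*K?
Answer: 9/121 ≈ 0.074380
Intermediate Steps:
I(N, Q) = 3*N (I(N, Q) = N*3 = 3*N)
m(O) = 6 - O
D(K) = 7*K (D(K) = K + (6 - 1*0)*K = K + (6 + 0)*K = K + 6*K = 7*K)
J = -22 (J = (-5 + 6)*(6 + 7*(-4)) = 1*(6 - 28) = 1*(-22) = -22)
M(E) = 6/E (M(E) = (3*2)/E = 6/E)
M(J)² = (6/(-22))² = (6*(-1/22))² = (-3/11)² = 9/121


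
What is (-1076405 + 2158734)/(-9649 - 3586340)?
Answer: -1082329/3595989 ≈ -0.30098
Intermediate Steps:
(-1076405 + 2158734)/(-9649 - 3586340) = 1082329/(-3595989) = 1082329*(-1/3595989) = -1082329/3595989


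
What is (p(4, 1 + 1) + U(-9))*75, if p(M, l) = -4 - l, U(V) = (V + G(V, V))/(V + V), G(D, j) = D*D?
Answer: -750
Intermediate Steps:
G(D, j) = D**2
U(V) = (V + V**2)/(2*V) (U(V) = (V + V**2)/(V + V) = (V + V**2)/((2*V)) = (V + V**2)*(1/(2*V)) = (V + V**2)/(2*V))
(p(4, 1 + 1) + U(-9))*75 = ((-4 - (1 + 1)) + (1/2 + (1/2)*(-9)))*75 = ((-4 - 1*2) + (1/2 - 9/2))*75 = ((-4 - 2) - 4)*75 = (-6 - 4)*75 = -10*75 = -750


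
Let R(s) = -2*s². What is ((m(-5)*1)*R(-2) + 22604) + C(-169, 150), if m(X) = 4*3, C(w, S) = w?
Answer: 22339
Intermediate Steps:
m(X) = 12
((m(-5)*1)*R(-2) + 22604) + C(-169, 150) = ((12*1)*(-2*(-2)²) + 22604) - 169 = (12*(-2*4) + 22604) - 169 = (12*(-8) + 22604) - 169 = (-96 + 22604) - 169 = 22508 - 169 = 22339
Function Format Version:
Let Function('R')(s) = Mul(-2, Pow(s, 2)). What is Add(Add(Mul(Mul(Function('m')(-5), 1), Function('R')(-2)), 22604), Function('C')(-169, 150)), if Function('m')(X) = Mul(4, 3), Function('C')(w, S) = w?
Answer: 22339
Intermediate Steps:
Function('m')(X) = 12
Add(Add(Mul(Mul(Function('m')(-5), 1), Function('R')(-2)), 22604), Function('C')(-169, 150)) = Add(Add(Mul(Mul(12, 1), Mul(-2, Pow(-2, 2))), 22604), -169) = Add(Add(Mul(12, Mul(-2, 4)), 22604), -169) = Add(Add(Mul(12, -8), 22604), -169) = Add(Add(-96, 22604), -169) = Add(22508, -169) = 22339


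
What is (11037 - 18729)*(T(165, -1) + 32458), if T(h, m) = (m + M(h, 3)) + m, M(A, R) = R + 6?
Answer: -249720780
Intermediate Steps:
M(A, R) = 6 + R
T(h, m) = 9 + 2*m (T(h, m) = (m + (6 + 3)) + m = (m + 9) + m = (9 + m) + m = 9 + 2*m)
(11037 - 18729)*(T(165, -1) + 32458) = (11037 - 18729)*((9 + 2*(-1)) + 32458) = -7692*((9 - 2) + 32458) = -7692*(7 + 32458) = -7692*32465 = -249720780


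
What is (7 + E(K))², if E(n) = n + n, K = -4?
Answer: 1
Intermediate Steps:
E(n) = 2*n
(7 + E(K))² = (7 + 2*(-4))² = (7 - 8)² = (-1)² = 1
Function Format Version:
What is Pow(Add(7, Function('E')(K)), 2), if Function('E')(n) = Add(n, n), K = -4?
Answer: 1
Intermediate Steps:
Function('E')(n) = Mul(2, n)
Pow(Add(7, Function('E')(K)), 2) = Pow(Add(7, Mul(2, -4)), 2) = Pow(Add(7, -8), 2) = Pow(-1, 2) = 1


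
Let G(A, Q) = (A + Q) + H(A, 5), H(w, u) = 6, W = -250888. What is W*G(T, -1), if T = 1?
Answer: -1505328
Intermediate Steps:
G(A, Q) = 6 + A + Q (G(A, Q) = (A + Q) + 6 = 6 + A + Q)
W*G(T, -1) = -250888*(6 + 1 - 1) = -250888*6 = -1505328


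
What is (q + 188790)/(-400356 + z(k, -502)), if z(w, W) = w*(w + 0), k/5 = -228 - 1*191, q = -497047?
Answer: -308257/3988669 ≈ -0.077283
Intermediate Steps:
k = -2095 (k = 5*(-228 - 1*191) = 5*(-228 - 191) = 5*(-419) = -2095)
z(w, W) = w² (z(w, W) = w*w = w²)
(q + 188790)/(-400356 + z(k, -502)) = (-497047 + 188790)/(-400356 + (-2095)²) = -308257/(-400356 + 4389025) = -308257/3988669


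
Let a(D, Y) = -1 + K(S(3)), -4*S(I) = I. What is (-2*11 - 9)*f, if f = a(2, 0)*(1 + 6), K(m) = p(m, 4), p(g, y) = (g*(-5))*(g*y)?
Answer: 10633/4 ≈ 2658.3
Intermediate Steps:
S(I) = -I/4
p(g, y) = -5*y*g² (p(g, y) = (-5*g)*(g*y) = -5*y*g²)
K(m) = -20*m² (K(m) = -5*4*m² = -20*m²)
a(D, Y) = -49/4 (a(D, Y) = -1 - 20*(-¼*3)² = -1 - 20*(-¾)² = -1 - 20*9/16 = -1 - 45/4 = -49/4)
f = -343/4 (f = -49*(1 + 6)/4 = -49/4*7 = -343/4 ≈ -85.750)
(-2*11 - 9)*f = (-2*11 - 9)*(-343/4) = (-22 - 9)*(-343/4) = -31*(-343/4) = 10633/4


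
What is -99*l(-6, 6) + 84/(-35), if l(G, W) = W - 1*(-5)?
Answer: -5457/5 ≈ -1091.4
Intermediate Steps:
l(G, W) = 5 + W (l(G, W) = W + 5 = 5 + W)
-99*l(-6, 6) + 84/(-35) = -99*(5 + 6) + 84/(-35) = -99*11 + 84*(-1/35) = -1089 - 12/5 = -5457/5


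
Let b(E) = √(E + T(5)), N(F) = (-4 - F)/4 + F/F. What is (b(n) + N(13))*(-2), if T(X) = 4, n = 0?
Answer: 5/2 ≈ 2.5000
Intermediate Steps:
N(F) = -F/4 (N(F) = (-4 - F)*(¼) + 1 = (-1 - F/4) + 1 = -F/4)
b(E) = √(4 + E) (b(E) = √(E + 4) = √(4 + E))
(b(n) + N(13))*(-2) = (√(4 + 0) - ¼*13)*(-2) = (√4 - 13/4)*(-2) = (2 - 13/4)*(-2) = -5/4*(-2) = 5/2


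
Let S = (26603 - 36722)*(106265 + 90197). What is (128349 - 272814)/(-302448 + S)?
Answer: 48155/662767142 ≈ 7.2657e-5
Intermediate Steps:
S = -1987998978 (S = -10119*196462 = -1987998978)
(128349 - 272814)/(-302448 + S) = (128349 - 272814)/(-302448 - 1987998978) = -144465/(-1988301426) = -144465*(-1/1988301426) = 48155/662767142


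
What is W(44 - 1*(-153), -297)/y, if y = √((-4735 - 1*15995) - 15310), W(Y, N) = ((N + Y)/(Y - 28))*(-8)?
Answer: -40*I*√9010/152269 ≈ -0.024935*I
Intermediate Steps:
W(Y, N) = -8*(N + Y)/(-28 + Y) (W(Y, N) = ((N + Y)/(-28 + Y))*(-8) = -8*(N + Y)/(-28 + Y))
y = 2*I*√9010 (y = √((-4735 - 15995) - 15310) = √(-20730 - 15310) = √(-36040) = 2*I*√9010 ≈ 189.84*I)
W(44 - 1*(-153), -297)/y = (8*(-1*(-297) - (44 - 1*(-153)))/(-28 + (44 - 1*(-153))))/((2*I*√9010)) = (8*(297 - (44 + 153))/(-28 + (44 + 153)))*(-I*√9010/18020) = (8*(297 - 1*197)/(-28 + 197))*(-I*√9010/18020) = (8*(297 - 197)/169)*(-I*√9010/18020) = (8*(1/169)*100)*(-I*√9010/18020) = 800*(-I*√9010/18020)/169 = -40*I*√9010/152269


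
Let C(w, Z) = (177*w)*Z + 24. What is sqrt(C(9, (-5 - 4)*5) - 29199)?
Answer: 82*I*sqrt(15) ≈ 317.58*I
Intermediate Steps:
C(w, Z) = 24 + 177*Z*w (C(w, Z) = 177*Z*w + 24 = 24 + 177*Z*w)
sqrt(C(9, (-5 - 4)*5) - 29199) = sqrt((24 + 177*((-5 - 4)*5)*9) - 29199) = sqrt((24 + 177*(-9*5)*9) - 29199) = sqrt((24 + 177*(-45)*9) - 29199) = sqrt((24 - 71685) - 29199) = sqrt(-71661 - 29199) = sqrt(-100860) = 82*I*sqrt(15)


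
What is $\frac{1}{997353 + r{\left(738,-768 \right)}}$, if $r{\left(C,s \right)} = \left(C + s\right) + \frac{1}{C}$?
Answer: $\frac{738}{736024375} \approx 1.0027 \cdot 10^{-6}$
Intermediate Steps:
$r{\left(C,s \right)} = C + s + \frac{1}{C}$
$\frac{1}{997353 + r{\left(738,-768 \right)}} = \frac{1}{997353 + \left(738 - 768 + \frac{1}{738}\right)} = \frac{1}{997353 - \frac{22139}{738}} = \frac{1}{\frac{736024375}{738}} = \frac{738}{736024375}$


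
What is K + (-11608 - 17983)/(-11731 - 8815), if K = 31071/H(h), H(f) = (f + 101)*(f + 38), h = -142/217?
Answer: 17641332112387/1812820835800 ≈ 9.7314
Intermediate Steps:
h = -142/217 (h = -142*1/217 = -142/217 ≈ -0.65438)
H(f) = (38 + f)*(101 + f) (H(f) = (101 + f)*(38 + f) = (38 + f)*(101 + f))
K = 1463102319/176464600 (K = 31071/(3838 + (-142/217)² + 139*(-142/217)) = 31071/(3838 + 20164/47089 - 19738/217) = 31071/(176464600/47089) = 31071*(47089/176464600) = 1463102319/176464600 ≈ 8.2912)
K + (-11608 - 17983)/(-11731 - 8815) = 1463102319/176464600 + (-11608 - 17983)/(-11731 - 8815) = 1463102319/176464600 - 29591/(-20546) = 1463102319/176464600 - 29591*(-1/20546) = 1463102319/176464600 + 29591/20546 = 17641332112387/1812820835800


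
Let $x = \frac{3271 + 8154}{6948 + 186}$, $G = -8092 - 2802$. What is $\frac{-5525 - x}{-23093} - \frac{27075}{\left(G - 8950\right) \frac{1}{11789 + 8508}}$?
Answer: $\frac{1104087971010575}{39868401804} \approx 27693.0$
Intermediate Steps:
$G = -10894$
$x = \frac{11425}{7134} \approx 1.6015$
$\frac{-5525 - x}{-23093} - \frac{27075}{\left(G - 8950\right) \frac{1}{11789 + 8508}} = \frac{-5525 - \frac{11425}{7134}}{-23093} - \frac{27075}{\left(-10894 - 8950\right) \frac{1}{11789 + 8508}} = \left(-5525 - \frac{11425}{7134}\right) \left(- \frac{1}{23093}\right) - \frac{27075}{\left(-19844\right) \frac{1}{20297}} = \left(- \frac{39426775}{7134}\right) \left(- \frac{1}{23093}\right) - \frac{27075}{\left(-19844\right) \frac{1}{20297}} = \frac{39426775}{164745462} - \frac{27075}{- \frac{19844}{20297}} = \frac{39426775}{164745462} - - \frac{549541275}{19844} = \frac{39426775}{164745462} + \frac{549541275}{19844} = \frac{1104087971010575}{39868401804}$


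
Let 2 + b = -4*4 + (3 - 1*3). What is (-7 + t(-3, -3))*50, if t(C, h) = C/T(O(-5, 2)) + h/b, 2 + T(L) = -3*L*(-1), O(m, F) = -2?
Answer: -3875/12 ≈ -322.92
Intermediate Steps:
b = -18 (b = -2 + (-4*4 + (3 - 1*3)) = -2 + (-16 + (3 - 3)) = -2 + (-16 + 0) = -2 - 16 = -18)
T(L) = -2 + 3*L (T(L) = -2 - 3*L*(-1) = -2 + 3*L)
t(C, h) = -C/8 - h/18 (t(C, h) = C/(-2 + 3*(-2)) + h/(-18) = C/(-2 - 6) + h*(-1/18) = C/(-8) - h/18 = C*(-⅛) - h/18 = -C/8 - h/18)
(-7 + t(-3, -3))*50 = (-7 + (-⅛*(-3) - 1/18*(-3)))*50 = (-7 + (3/8 + ⅙))*50 = (-7 + 13/24)*50 = -155/24*50 = -3875/12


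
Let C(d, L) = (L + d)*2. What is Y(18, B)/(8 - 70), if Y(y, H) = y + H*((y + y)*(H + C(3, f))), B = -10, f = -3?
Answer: -1809/31 ≈ -58.355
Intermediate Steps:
C(d, L) = 2*L + 2*d
Y(y, H) = y + 2*y*H**2 (Y(y, H) = y + H*((y + y)*(H + (2*(-3) + 2*3))) = y + H*((2*y)*(H + (-6 + 6))) = y + H*((2*y)*(H + 0)) = y + H*((2*y)*H) = y + H*(2*H*y) = y + 2*y*H**2)
Y(18, B)/(8 - 70) = (18*(1 + 2*(-10)**2))/(8 - 70) = (18*(1 + 2*100))/(-62) = -9*(1 + 200)/31 = -9*201/31 = -1/62*3618 = -1809/31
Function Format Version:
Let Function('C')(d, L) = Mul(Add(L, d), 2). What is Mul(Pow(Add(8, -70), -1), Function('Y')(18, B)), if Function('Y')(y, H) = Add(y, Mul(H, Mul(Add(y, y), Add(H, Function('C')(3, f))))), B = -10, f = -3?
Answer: Rational(-1809, 31) ≈ -58.355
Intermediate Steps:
Function('C')(d, L) = Add(Mul(2, L), Mul(2, d))
Function('Y')(y, H) = Add(y, Mul(2, y, Pow(H, 2))) (Function('Y')(y, H) = Add(y, Mul(H, Mul(Add(y, y), Add(H, Add(Mul(2, -3), Mul(2, 3)))))) = Add(y, Mul(H, Mul(Mul(2, y), Add(H, Add(-6, 6))))) = Add(y, Mul(H, Mul(Mul(2, y), Add(H, 0)))) = Add(y, Mul(H, Mul(Mul(2, y), H))) = Add(y, Mul(H, Mul(2, H, y))) = Add(y, Mul(2, y, Pow(H, 2))))
Mul(Pow(Add(8, -70), -1), Function('Y')(18, B)) = Mul(Pow(Add(8, -70), -1), Mul(18, Add(1, Mul(2, Pow(-10, 2))))) = Mul(Pow(-62, -1), Mul(18, Add(1, Mul(2, 100)))) = Mul(Rational(-1, 62), Mul(18, Add(1, 200))) = Mul(Rational(-1, 62), Mul(18, 201)) = Mul(Rational(-1, 62), 3618) = Rational(-1809, 31)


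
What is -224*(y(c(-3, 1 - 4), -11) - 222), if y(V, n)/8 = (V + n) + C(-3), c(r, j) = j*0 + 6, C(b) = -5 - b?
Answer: 62272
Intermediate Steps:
c(r, j) = 6 (c(r, j) = 0 + 6 = 6)
y(V, n) = -16 + 8*V + 8*n (y(V, n) = 8*((V + n) + (-5 - 1*(-3))) = 8*((V + n) + (-5 + 3)) = 8*((V + n) - 2) = 8*(-2 + V + n) = -16 + 8*V + 8*n)
-224*(y(c(-3, 1 - 4), -11) - 222) = -224*((-16 + 8*6 + 8*(-11)) - 222) = -224*((-16 + 48 - 88) - 222) = -224*(-56 - 222) = -224*(-278) = 62272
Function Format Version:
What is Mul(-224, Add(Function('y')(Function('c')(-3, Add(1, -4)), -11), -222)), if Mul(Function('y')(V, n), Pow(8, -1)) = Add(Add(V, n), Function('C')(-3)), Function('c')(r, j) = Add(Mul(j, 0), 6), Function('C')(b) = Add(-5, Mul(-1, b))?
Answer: 62272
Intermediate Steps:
Function('c')(r, j) = 6 (Function('c')(r, j) = Add(0, 6) = 6)
Function('y')(V, n) = Add(-16, Mul(8, V), Mul(8, n)) (Function('y')(V, n) = Mul(8, Add(Add(V, n), Add(-5, Mul(-1, -3)))) = Mul(8, Add(Add(V, n), Add(-5, 3))) = Mul(8, Add(Add(V, n), -2)) = Mul(8, Add(-2, V, n)) = Add(-16, Mul(8, V), Mul(8, n)))
Mul(-224, Add(Function('y')(Function('c')(-3, Add(1, -4)), -11), -222)) = Mul(-224, Add(Add(-16, Mul(8, 6), Mul(8, -11)), -222)) = Mul(-224, Add(Add(-16, 48, -88), -222)) = Mul(-224, Add(-56, -222)) = Mul(-224, -278) = 62272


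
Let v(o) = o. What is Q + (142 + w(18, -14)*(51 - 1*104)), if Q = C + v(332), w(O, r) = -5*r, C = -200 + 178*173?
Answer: 27358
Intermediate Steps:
C = 30594 (C = -200 + 30794 = 30594)
Q = 30926 (Q = 30594 + 332 = 30926)
Q + (142 + w(18, -14)*(51 - 1*104)) = 30926 + (142 + (-5*(-14))*(51 - 1*104)) = 30926 + (142 + 70*(51 - 104)) = 30926 + (142 + 70*(-53)) = 30926 + (142 - 3710) = 30926 - 3568 = 27358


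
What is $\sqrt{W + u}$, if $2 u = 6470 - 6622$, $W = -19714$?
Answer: $i \sqrt{19790} \approx 140.68 i$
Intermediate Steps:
$u = -76$ ($u = \frac{6470 - 6622}{2} = \frac{1}{2} \left(-152\right) = -76$)
$\sqrt{W + u} = \sqrt{-19714 - 76} = \sqrt{-19790} = i \sqrt{19790}$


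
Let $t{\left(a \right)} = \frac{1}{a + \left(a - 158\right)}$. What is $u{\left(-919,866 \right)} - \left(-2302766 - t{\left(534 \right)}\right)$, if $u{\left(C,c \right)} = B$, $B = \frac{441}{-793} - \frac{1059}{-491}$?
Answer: $\frac{62762875121931}{27255410} \approx 2.3028 \cdot 10^{6}$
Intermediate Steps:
$B = \frac{623256}{389363}$ ($B = 441 \left(- \frac{1}{793}\right) - - \frac{1059}{491} = - \frac{441}{793} + \frac{1059}{491} = \frac{623256}{389363} \approx 1.6007$)
$u{\left(C,c \right)} = \frac{623256}{389363}$
$t{\left(a \right)} = \frac{1}{-158 + 2 a}$ ($t{\left(a \right)} = \frac{1}{a + \left(a - 158\right)} = \frac{1}{a + \left(-158 + a\right)} = \frac{1}{-158 + 2 a}$)
$u{\left(-919,866 \right)} - \left(-2302766 - t{\left(534 \right)}\right) = \frac{623256}{389363} - \left(-2302766 - \frac{1}{2 \left(-79 + 534\right)}\right) = \frac{623256}{389363} - \left(-2302766 - \frac{1}{2 \cdot 455}\right) = \frac{623256}{389363} - \left(-2302766 - \frac{1}{2} \cdot \frac{1}{455}\right) = \frac{623256}{389363} - \left(-2302766 - \frac{1}{910}\right) = \frac{623256}{389363} - - \frac{2095517061}{910} = \frac{623256}{389363} + \frac{2095517061}{910} = \frac{62762875121931}{27255410}$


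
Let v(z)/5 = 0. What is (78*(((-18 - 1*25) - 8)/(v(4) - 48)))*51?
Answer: 33813/8 ≈ 4226.6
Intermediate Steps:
v(z) = 0 (v(z) = 5*0 = 0)
(78*(((-18 - 1*25) - 8)/(v(4) - 48)))*51 = (78*(((-18 - 1*25) - 8)/(0 - 48)))*51 = (78*(((-18 - 25) - 8)/(-48)))*51 = (78*((-43 - 8)*(-1/48)))*51 = (78*(-51*(-1/48)))*51 = (78*(17/16))*51 = (663/8)*51 = 33813/8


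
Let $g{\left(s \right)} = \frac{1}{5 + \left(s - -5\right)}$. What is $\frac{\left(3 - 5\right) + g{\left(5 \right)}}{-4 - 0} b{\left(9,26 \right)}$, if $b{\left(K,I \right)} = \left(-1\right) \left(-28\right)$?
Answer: $\frac{203}{15} \approx 13.533$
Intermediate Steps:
$g{\left(s \right)} = \frac{1}{10 + s}$ ($g{\left(s \right)} = \frac{1}{5 + \left(s + 5\right)} = \frac{1}{5 + \left(5 + s\right)} = \frac{1}{10 + s}$)
$b{\left(K,I \right)} = 28$
$\frac{\left(3 - 5\right) + g{\left(5 \right)}}{-4 - 0} b{\left(9,26 \right)} = \frac{\left(3 - 5\right) + \frac{1}{10 + 5}}{-4 - 0} \cdot 28 = \frac{-2 + \frac{1}{15}}{-4 + 0} \cdot 28 = \frac{-2 + \frac{1}{15}}{-4} \cdot 28 = \left(- \frac{29}{15}\right) \left(- \frac{1}{4}\right) 28 = \frac{29}{60} \cdot 28 = \frac{203}{15}$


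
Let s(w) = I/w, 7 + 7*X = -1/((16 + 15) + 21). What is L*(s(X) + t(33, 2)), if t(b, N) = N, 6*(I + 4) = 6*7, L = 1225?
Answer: -88690/73 ≈ -1214.9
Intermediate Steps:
I = 3 (I = -4 + (6*7)/6 = -4 + (⅙)*42 = -4 + 7 = 3)
X = -365/364 (X = -1 + (-1/((16 + 15) + 21))/7 = -1 + (-1/(31 + 21))/7 = -1 + (-1/52)/7 = -1 + (-1*1/52)/7 = -1 + (⅐)*(-1/52) = -1 - 1/364 = -365/364 ≈ -1.0027)
s(w) = 3/w
L*(s(X) + t(33, 2)) = 1225*(3/(-365/364) + 2) = 1225*(3*(-364/365) + 2) = 1225*(-1092/365 + 2) = 1225*(-362/365) = -88690/73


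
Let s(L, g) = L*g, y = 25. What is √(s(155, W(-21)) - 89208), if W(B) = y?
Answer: I*√85333 ≈ 292.12*I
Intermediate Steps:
W(B) = 25
√(s(155, W(-21)) - 89208) = √(155*25 - 89208) = √(3875 - 89208) = √(-85333) = I*√85333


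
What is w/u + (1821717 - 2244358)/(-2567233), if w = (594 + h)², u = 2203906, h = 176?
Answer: 1226786740723/2828970106049 ≈ 0.43365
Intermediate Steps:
w = 592900 (w = (594 + 176)² = 770² = 592900)
w/u + (1821717 - 2244358)/(-2567233) = 592900/2203906 + (1821717 - 2244358)/(-2567233) = 592900*(1/2203906) - 422641*(-1/2567233) = 296450/1101953 + 422641/2567233 = 1226786740723/2828970106049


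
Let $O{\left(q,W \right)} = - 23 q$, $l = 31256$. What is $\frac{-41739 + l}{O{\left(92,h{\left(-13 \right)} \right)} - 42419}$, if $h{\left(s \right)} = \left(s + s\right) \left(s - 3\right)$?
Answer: $\frac{10483}{44535} \approx 0.23539$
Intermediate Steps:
$h{\left(s \right)} = 2 s \left(-3 + s\right)$
$\frac{-41739 + l}{O{\left(92,h{\left(-13 \right)} \right)} - 42419} = \frac{-41739 + 31256}{\left(-23\right) 92 - 42419} = - \frac{10483}{-2116 - 42419} = - \frac{10483}{-44535} = \left(-10483\right) \left(- \frac{1}{44535}\right) = \frac{10483}{44535}$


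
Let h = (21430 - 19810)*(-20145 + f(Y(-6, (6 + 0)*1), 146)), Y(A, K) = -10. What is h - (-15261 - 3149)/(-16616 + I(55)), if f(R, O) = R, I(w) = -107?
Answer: -78003480530/2389 ≈ -3.2651e+7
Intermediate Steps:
h = -32651100 (h = (21430 - 19810)*(-20145 - 10) = 1620*(-20155) = -32651100)
h - (-15261 - 3149)/(-16616 + I(55)) = -32651100 - (-15261 - 3149)/(-16616 - 107) = -32651100 - (-18410)/(-16723) = -32651100 - (-18410)*(-1)/16723 = -32651100 - 1*2630/2389 = -32651100 - 2630/2389 = -78003480530/2389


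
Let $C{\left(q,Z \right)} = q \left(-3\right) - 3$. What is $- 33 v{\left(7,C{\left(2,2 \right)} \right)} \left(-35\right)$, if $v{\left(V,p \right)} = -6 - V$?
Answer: $-15015$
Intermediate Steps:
$C{\left(q,Z \right)} = -3 - 3 q$ ($C{\left(q,Z \right)} = - 3 q - 3 = -3 - 3 q$)
$- 33 v{\left(7,C{\left(2,2 \right)} \right)} \left(-35\right) = - 33 \left(-6 - 7\right) \left(-35\right) = \left(-33\right) \left(-13\right) \left(-35\right) = 429 \left(-35\right) = -15015$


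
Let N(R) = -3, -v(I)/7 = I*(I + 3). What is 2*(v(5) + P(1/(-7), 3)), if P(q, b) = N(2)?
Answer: -566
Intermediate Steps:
v(I) = -7*I*(3 + I) (v(I) = -7*I*(I + 3) = -7*I*(3 + I))
P(q, b) = -3
2*(v(5) + P(1/(-7), 3)) = 2*(-7*5*(3 + 5) - 3) = 2*(-7*5*8 - 3) = 2*(-280 - 3) = 2*(-283) = -566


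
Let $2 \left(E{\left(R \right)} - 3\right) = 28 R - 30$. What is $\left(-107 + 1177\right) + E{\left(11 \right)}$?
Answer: $1212$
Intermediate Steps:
$E{\left(R \right)} = -12 + 14 R$ ($E{\left(R \right)} = 3 + \frac{28 R - 30}{2} = 3 + \frac{-30 + 28 R}{2} = 3 + \left(-15 + 14 R\right) = -12 + 14 R$)
$\left(-107 + 1177\right) + E{\left(11 \right)} = \left(-107 + 1177\right) + \left(-12 + 14 \cdot 11\right) = 1070 + \left(-12 + 154\right) = 1070 + 142 = 1212$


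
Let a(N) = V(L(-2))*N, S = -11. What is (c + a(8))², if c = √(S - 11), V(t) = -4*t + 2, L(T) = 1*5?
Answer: (144 - I*√22)² ≈ 20714.0 - 1350.8*I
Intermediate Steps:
L(T) = 5
V(t) = 2 - 4*t
a(N) = -18*N (a(N) = (2 - 4*5)*N = (2 - 20)*N = -18*N)
c = I*√22 (c = √(-11 - 11) = √(-22) = I*√22 ≈ 4.6904*I)
(c + a(8))² = (I*√22 - 18*8)² = (I*√22 - 144)² = (-144 + I*√22)²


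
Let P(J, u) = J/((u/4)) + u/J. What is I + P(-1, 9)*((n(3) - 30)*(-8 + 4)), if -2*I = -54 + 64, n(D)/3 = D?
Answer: -2395/3 ≈ -798.33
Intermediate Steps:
n(D) = 3*D
I = -5 (I = -(-54 + 64)/2 = -½*10 = -5)
P(J, u) = u/J + 4*J/u (P(J, u) = J/((u*(¼))) + u/J = J/((u/4)) + u/J = J*(4/u) + u/J = 4*J/u + u/J = u/J + 4*J/u)
I + P(-1, 9)*((n(3) - 30)*(-8 + 4)) = -5 + (9/(-1) + 4*(-1)/9)*((3*3 - 30)*(-8 + 4)) = -5 + (9*(-1) + 4*(-1)*(⅑))*((9 - 30)*(-4)) = -5 + (-9 - 4/9)*(-21*(-4)) = -5 - 85/9*84 = -5 - 2380/3 = -2395/3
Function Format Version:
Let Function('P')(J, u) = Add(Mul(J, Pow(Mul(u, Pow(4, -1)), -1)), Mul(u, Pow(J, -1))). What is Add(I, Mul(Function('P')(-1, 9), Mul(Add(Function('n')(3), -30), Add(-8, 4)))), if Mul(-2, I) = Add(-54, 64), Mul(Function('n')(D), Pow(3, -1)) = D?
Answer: Rational(-2395, 3) ≈ -798.33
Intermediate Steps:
Function('n')(D) = Mul(3, D)
I = -5 (I = Mul(Rational(-1, 2), Add(-54, 64)) = Mul(Rational(-1, 2), 10) = -5)
Function('P')(J, u) = Add(Mul(u, Pow(J, -1)), Mul(4, J, Pow(u, -1))) (Function('P')(J, u) = Add(Mul(J, Pow(Mul(u, Rational(1, 4)), -1)), Mul(u, Pow(J, -1))) = Add(Mul(J, Pow(Mul(Rational(1, 4), u), -1)), Mul(u, Pow(J, -1))) = Add(Mul(J, Mul(4, Pow(u, -1))), Mul(u, Pow(J, -1))) = Add(Mul(4, J, Pow(u, -1)), Mul(u, Pow(J, -1))) = Add(Mul(u, Pow(J, -1)), Mul(4, J, Pow(u, -1))))
Add(I, Mul(Function('P')(-1, 9), Mul(Add(Function('n')(3), -30), Add(-8, 4)))) = Add(-5, Mul(Add(Mul(9, Pow(-1, -1)), Mul(4, -1, Pow(9, -1))), Mul(Add(Mul(3, 3), -30), Add(-8, 4)))) = Add(-5, Mul(Add(Mul(9, -1), Mul(4, -1, Rational(1, 9))), Mul(Add(9, -30), -4))) = Add(-5, Mul(Add(-9, Rational(-4, 9)), Mul(-21, -4))) = Add(-5, Mul(Rational(-85, 9), 84)) = Add(-5, Rational(-2380, 3)) = Rational(-2395, 3)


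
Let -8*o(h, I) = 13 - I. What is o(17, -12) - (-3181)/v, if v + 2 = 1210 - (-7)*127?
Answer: -26977/16776 ≈ -1.6081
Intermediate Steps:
o(h, I) = -13/8 + I/8 (o(h, I) = -(13 - I)/8 = -13/8 + I/8)
v = 2097 (v = -2 + (1210 - (-7)*127) = -2 + (1210 - 1*(-889)) = -2 + (1210 + 889) = -2 + 2099 = 2097)
o(17, -12) - (-3181)/v = (-13/8 + (⅛)*(-12)) - (-3181)/2097 = (-13/8 - 3/2) - (-3181)/2097 = -25/8 - 1*(-3181/2097) = -25/8 + 3181/2097 = -26977/16776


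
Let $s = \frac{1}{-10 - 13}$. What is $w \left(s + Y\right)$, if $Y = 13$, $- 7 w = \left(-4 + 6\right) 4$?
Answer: $- \frac{2384}{161} \approx -14.807$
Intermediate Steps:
$s = - \frac{1}{23}$ ($s = \frac{1}{-23} = - \frac{1}{23} \approx -0.043478$)
$w = - \frac{8}{7}$ ($w = - \frac{\left(-4 + 6\right) 4}{7} = - \frac{2 \cdot 4}{7} = \left(- \frac{1}{7}\right) 8 = - \frac{8}{7} \approx -1.1429$)
$w \left(s + Y\right) = - \frac{8 \left(- \frac{1}{23} + 13\right)}{7} = \left(- \frac{8}{7}\right) \frac{298}{23} = - \frac{2384}{161}$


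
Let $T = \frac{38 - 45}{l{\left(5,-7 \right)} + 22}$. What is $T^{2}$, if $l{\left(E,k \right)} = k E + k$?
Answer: $\frac{49}{400} \approx 0.1225$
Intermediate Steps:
$l{\left(E,k \right)} = k + E k$ ($l{\left(E,k \right)} = E k + k = k + E k$)
$T = \frac{7}{20}$ ($T = \frac{38 - 45}{- 7 \left(1 + 5\right) + 22} = - \frac{7}{\left(-7\right) 6 + 22} = - \frac{7}{-42 + 22} = - \frac{7}{-20} = \left(-7\right) \left(- \frac{1}{20}\right) = \frac{7}{20} \approx 0.35$)
$T^{2} = \left(\frac{7}{20}\right)^{2} = \frac{49}{400}$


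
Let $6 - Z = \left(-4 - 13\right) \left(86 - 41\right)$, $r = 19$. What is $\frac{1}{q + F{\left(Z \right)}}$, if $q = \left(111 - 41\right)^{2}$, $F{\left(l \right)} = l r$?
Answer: $\frac{1}{19549} \approx 5.1154 \cdot 10^{-5}$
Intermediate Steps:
$Z = 771$ ($Z = 6 - \left(-4 - 13\right) \left(86 - 41\right) = 6 - \left(-17\right) 45 = 6 - -765 = 6 + 765 = 771$)
$F{\left(l \right)} = 19 l$ ($F{\left(l \right)} = l 19 = 19 l$)
$q = 4900$ ($q = 70^{2} = 4900$)
$\frac{1}{q + F{\left(Z \right)}} = \frac{1}{4900 + 19 \cdot 771} = \frac{1}{4900 + 14649} = \frac{1}{19549}$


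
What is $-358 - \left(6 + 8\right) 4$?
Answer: $-414$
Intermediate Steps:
$-358 - \left(6 + 8\right) 4 = -358 - 14 \cdot 4 = -358 - 56 = -414$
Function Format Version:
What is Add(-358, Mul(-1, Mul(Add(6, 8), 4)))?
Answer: -414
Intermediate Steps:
Add(-358, Mul(-1, Mul(Add(6, 8), 4))) = Add(-358, Mul(-1, Mul(14, 4))) = Add(-358, Mul(-1, 56)) = Add(-358, -56) = -414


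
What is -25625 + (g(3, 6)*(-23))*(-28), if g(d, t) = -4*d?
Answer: -33353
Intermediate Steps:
-25625 + (g(3, 6)*(-23))*(-28) = -25625 + (-4*3*(-23))*(-28) = -25625 - 12*(-23)*(-28) = -25625 + 276*(-28) = -25625 - 7728 = -33353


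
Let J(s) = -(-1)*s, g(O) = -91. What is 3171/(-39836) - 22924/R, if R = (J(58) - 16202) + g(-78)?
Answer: 861719279/646737460 ≈ 1.3324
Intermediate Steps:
J(s) = s
R = -16235 (R = (58 - 16202) - 91 = -16144 - 91 = -16235)
3171/(-39836) - 22924/R = 3171/(-39836) - 22924/(-16235) = 3171*(-1/39836) - 22924*(-1/16235) = -3171/39836 + 22924/16235 = 861719279/646737460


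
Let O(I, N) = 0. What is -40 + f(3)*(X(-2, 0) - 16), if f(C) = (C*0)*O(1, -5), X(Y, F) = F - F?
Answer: -40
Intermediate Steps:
X(Y, F) = 0
f(C) = 0 (f(C) = (C*0)*0 = 0*0 = 0)
-40 + f(3)*(X(-2, 0) - 16) = -40 + 0*(0 - 16) = -40 + 0*(-16) = -40 + 0 = -40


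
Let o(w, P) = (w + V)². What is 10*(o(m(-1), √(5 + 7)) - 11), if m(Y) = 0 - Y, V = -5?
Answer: 50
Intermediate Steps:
m(Y) = -Y
o(w, P) = (-5 + w)² (o(w, P) = (w - 5)² = (-5 + w)²)
10*(o(m(-1), √(5 + 7)) - 11) = 10*((-5 - 1*(-1))² - 11) = 10*((-5 + 1)² - 11) = 10*((-4)² - 11) = 10*(16 - 11) = 10*5 = 50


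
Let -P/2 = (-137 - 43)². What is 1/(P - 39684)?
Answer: -1/104484 ≈ -9.5708e-6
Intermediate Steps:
P = -64800 (P = -2*(-137 - 43)² = -2*(-180)² = -2*32400 = -64800)
1/(P - 39684) = 1/(-64800 - 39684) = 1/(-104484) = -1/104484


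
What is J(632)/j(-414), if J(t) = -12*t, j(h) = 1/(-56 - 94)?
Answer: 1137600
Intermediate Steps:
j(h) = -1/150 (j(h) = 1/(-150) = -1/150)
J(632)/j(-414) = (-12*632)/(-1/150) = -7584*(-150) = 1137600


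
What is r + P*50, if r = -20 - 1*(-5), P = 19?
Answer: 935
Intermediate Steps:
r = -15 (r = -20 + 5 = -15)
r + P*50 = -15 + 19*50 = -15 + 950 = 935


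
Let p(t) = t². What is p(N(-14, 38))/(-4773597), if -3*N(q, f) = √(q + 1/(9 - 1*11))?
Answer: 29/85924746 ≈ 3.3750e-7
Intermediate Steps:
N(q, f) = -√(-½ + q)/3 (N(q, f) = -√(q + 1/(9 - 1*11))/3 = -√(q + 1/(9 - 11))/3 = -√(q + 1/(-2))/3 = -√(q - ½)/3 = -√(-½ + q)/3)
p(N(-14, 38))/(-4773597) = (-√(-2 + 4*(-14))/6)²/(-4773597) = (-√(-2 - 56)/6)²*(-1/4773597) = (-I*√58/6)²*(-1/4773597) = -29/18*(-1/4773597) = 29/85924746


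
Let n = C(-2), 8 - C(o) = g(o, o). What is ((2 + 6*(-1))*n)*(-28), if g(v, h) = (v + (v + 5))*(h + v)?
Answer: 1344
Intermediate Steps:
g(v, h) = (5 + 2*v)*(h + v) (g(v, h) = (v + (5 + v))*(h + v) = (5 + 2*v)*(h + v))
C(o) = 8 - 10*o - 4*o² (C(o) = 8 - (2*o² + 5*o + 5*o + 2*o*o) = 8 - (2*o² + 5*o + 5*o + 2*o²) = 8 - (4*o² + 10*o) = 8 + (-10*o - 4*o²) = 8 - 10*o - 4*o²)
n = 12 (n = 8 - 10*(-2) - 4*(-2)² = 8 + 20 - 4*4 = 8 + 20 - 16 = 12)
((2 + 6*(-1))*n)*(-28) = ((2 + 6*(-1))*12)*(-28) = ((2 - 6)*12)*(-28) = -4*12*(-28) = -48*(-28) = 1344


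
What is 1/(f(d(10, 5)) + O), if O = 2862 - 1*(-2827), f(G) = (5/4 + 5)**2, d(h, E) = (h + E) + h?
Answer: 16/91649 ≈ 0.00017458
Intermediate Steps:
d(h, E) = E + 2*h (d(h, E) = (E + h) + h = E + 2*h)
f(G) = 625/16 (f(G) = (5*(1/4) + 5)**2 = (5/4 + 5)**2 = (25/4)**2 = 625/16)
O = 5689 (O = 2862 + 2827 = 5689)
1/(f(d(10, 5)) + O) = 1/(625/16 + 5689) = 1/(91649/16) = 16/91649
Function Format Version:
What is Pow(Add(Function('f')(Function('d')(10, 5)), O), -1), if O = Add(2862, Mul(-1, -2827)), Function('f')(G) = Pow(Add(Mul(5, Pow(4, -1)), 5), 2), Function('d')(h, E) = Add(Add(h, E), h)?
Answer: Rational(16, 91649) ≈ 0.00017458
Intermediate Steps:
Function('d')(h, E) = Add(E, Mul(2, h)) (Function('d')(h, E) = Add(Add(E, h), h) = Add(E, Mul(2, h)))
Function('f')(G) = Rational(625, 16) (Function('f')(G) = Pow(Add(Mul(5, Rational(1, 4)), 5), 2) = Pow(Add(Rational(5, 4), 5), 2) = Pow(Rational(25, 4), 2) = Rational(625, 16))
O = 5689 (O = Add(2862, 2827) = 5689)
Pow(Add(Function('f')(Function('d')(10, 5)), O), -1) = Pow(Add(Rational(625, 16), 5689), -1) = Pow(Rational(91649, 16), -1) = Rational(16, 91649)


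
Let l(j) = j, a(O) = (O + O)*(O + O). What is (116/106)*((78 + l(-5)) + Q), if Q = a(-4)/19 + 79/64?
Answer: 2736585/32224 ≈ 84.924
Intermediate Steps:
a(O) = 4*O² (a(O) = (2*O)*(2*O) = 4*O²)
Q = 5597/1216 (Q = (4*(-4)²)/19 + 79/64 = (4*16)*(1/19) + 79*(1/64) = 64*(1/19) + 79/64 = 64/19 + 79/64 = 5597/1216 ≈ 4.6028)
(116/106)*((78 + l(-5)) + Q) = (116/106)*((78 - 5) + 5597/1216) = (116*(1/106))*(73 + 5597/1216) = (58/53)*(94365/1216) = 2736585/32224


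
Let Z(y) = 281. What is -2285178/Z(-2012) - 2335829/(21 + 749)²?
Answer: -1355538404149/166604900 ≈ -8136.2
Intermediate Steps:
-2285178/Z(-2012) - 2335829/(21 + 749)² = -2285178/281 - 2335829/(21 + 749)² = -2285178*1/281 - 2335829/(770²) = -2285178/281 - 2335829/592900 = -1355538404149/166604900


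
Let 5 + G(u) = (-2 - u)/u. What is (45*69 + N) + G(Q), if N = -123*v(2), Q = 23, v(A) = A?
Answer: 65617/23 ≈ 2852.9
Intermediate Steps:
N = -246 (N = -123*2 = -246)
G(u) = -5 + (-2 - u)/u
(45*69 + N) + G(Q) = (45*69 - 246) + (-6 - 2/23) = (3105 - 246) + (-6 - 2*1/23) = 2859 + (-6 - 2/23) = 2859 - 140/23 = 65617/23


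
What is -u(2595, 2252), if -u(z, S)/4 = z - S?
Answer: 1372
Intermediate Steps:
u(z, S) = -4*z + 4*S (u(z, S) = -4*(z - S) = -4*z + 4*S)
-u(2595, 2252) = -(-4*2595 + 4*2252) = -(-10380 + 9008) = -1*(-1372) = 1372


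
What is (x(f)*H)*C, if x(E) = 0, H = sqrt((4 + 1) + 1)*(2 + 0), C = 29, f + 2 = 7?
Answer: 0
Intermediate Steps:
f = 5 (f = -2 + 7 = 5)
H = 2*sqrt(6) (H = sqrt(5 + 1)*2 = sqrt(6)*2 = 2*sqrt(6) ≈ 4.8990)
(x(f)*H)*C = (0*(2*sqrt(6)))*29 = 0*29 = 0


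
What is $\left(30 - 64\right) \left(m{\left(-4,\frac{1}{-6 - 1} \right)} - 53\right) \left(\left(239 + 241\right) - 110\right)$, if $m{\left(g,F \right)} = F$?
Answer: $\frac{4679760}{7} \approx 6.6854 \cdot 10^{5}$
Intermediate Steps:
$\left(30 - 64\right) \left(m{\left(-4,\frac{1}{-6 - 1} \right)} - 53\right) \left(\left(239 + 241\right) - 110\right) = \left(30 - 64\right) \left(\frac{1}{-6 - 1} - 53\right) \left(\left(239 + 241\right) - 110\right) = - 34 \left(\frac{1}{-7} - 53\right) \left(480 - 110\right) = - 34 \left(- \frac{1}{7} - 53\right) 370 = \left(-34\right) \left(- \frac{372}{7}\right) 370 = \frac{12648}{7} \cdot 370 = \frac{4679760}{7}$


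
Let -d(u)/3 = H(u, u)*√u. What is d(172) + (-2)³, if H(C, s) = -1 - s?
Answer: -8 + 1038*√43 ≈ 6798.6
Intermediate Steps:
d(u) = -3*√u*(-1 - u) (d(u) = -3*(-1 - u)*√u = -3*√u*(-1 - u))
d(172) + (-2)³ = 3*√172*(1 + 172) + (-2)³ = 3*(2*√43)*173 - 8 = 1038*√43 - 8 = -8 + 1038*√43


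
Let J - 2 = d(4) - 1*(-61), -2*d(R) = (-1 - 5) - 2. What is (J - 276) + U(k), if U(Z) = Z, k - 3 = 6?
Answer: -200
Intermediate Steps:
k = 9 (k = 3 + 6 = 9)
d(R) = 4 (d(R) = -((-1 - 5) - 2)/2 = -(-6 - 2)/2 = -1/2*(-8) = 4)
J = 67 (J = 2 + (4 - 1*(-61)) = 2 + (4 + 61) = 2 + 65 = 67)
(J - 276) + U(k) = (67 - 276) + 9 = -209 + 9 = -200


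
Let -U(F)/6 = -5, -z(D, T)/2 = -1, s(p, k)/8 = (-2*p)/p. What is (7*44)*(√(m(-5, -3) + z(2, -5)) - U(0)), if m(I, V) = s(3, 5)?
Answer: -9240 + 308*I*√14 ≈ -9240.0 + 1152.4*I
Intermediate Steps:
s(p, k) = -16 (s(p, k) = 8*((-2*p)/p) = 8*(-2) = -16)
z(D, T) = 2 (z(D, T) = -2*(-1) = 2)
m(I, V) = -16
U(F) = 30 (U(F) = -6*(-5) = 30)
(7*44)*(√(m(-5, -3) + z(2, -5)) - U(0)) = (7*44)*(√(-16 + 2) - 1*30) = 308*(√(-14) - 30) = 308*(I*√14 - 30) = 308*(-30 + I*√14) = -9240 + 308*I*√14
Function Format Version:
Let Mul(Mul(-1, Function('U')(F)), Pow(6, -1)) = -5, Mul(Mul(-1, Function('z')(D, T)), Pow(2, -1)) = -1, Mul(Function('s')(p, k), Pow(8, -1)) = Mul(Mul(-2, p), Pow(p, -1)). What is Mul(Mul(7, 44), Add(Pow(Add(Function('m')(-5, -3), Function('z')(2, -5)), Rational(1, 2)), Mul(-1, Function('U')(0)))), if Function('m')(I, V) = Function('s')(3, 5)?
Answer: Add(-9240, Mul(308, I, Pow(14, Rational(1, 2)))) ≈ Add(-9240.0, Mul(1152.4, I))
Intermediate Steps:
Function('s')(p, k) = -16 (Function('s')(p, k) = Mul(8, Mul(Mul(-2, p), Pow(p, -1))) = Mul(8, -2) = -16)
Function('z')(D, T) = 2 (Function('z')(D, T) = Mul(-2, -1) = 2)
Function('m')(I, V) = -16
Function('U')(F) = 30 (Function('U')(F) = Mul(-6, -5) = 30)
Mul(Mul(7, 44), Add(Pow(Add(Function('m')(-5, -3), Function('z')(2, -5)), Rational(1, 2)), Mul(-1, Function('U')(0)))) = Mul(Mul(7, 44), Add(Pow(Add(-16, 2), Rational(1, 2)), Mul(-1, 30))) = Mul(308, Add(Pow(-14, Rational(1, 2)), -30)) = Mul(308, Add(Mul(I, Pow(14, Rational(1, 2))), -30)) = Mul(308, Add(-30, Mul(I, Pow(14, Rational(1, 2))))) = Add(-9240, Mul(308, I, Pow(14, Rational(1, 2))))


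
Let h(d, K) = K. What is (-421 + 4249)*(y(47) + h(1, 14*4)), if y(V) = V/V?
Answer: 218196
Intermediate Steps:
y(V) = 1
(-421 + 4249)*(y(47) + h(1, 14*4)) = (-421 + 4249)*(1 + 14*4) = 3828*(1 + 56) = 3828*57 = 218196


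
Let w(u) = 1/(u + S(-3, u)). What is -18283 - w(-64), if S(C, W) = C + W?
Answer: -2395072/131 ≈ -18283.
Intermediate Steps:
w(u) = 1/(-3 + 2*u) (w(u) = 1/(u + (-3 + u)) = 1/(-3 + 2*u))
-18283 - w(-64) = -18283 - 1/(-3 + 2*(-64)) = -18283 - 1/(-3 - 128) = -18283 - 1/(-131) = -18283 - 1*(-1/131) = -18283 + 1/131 = -2395072/131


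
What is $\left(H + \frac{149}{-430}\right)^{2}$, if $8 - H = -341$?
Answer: $\frac{22476306241}{184900} \approx 1.2156 \cdot 10^{5}$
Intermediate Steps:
$H = 349$ ($H = 8 - -341 = 8 + 341 = 349$)
$\left(H + \frac{149}{-430}\right)^{2} = \left(349 + \frac{149}{-430}\right)^{2} = \left(349 + 149 \left(- \frac{1}{430}\right)\right)^{2} = \left(349 - \frac{149}{430}\right)^{2} = \left(\frac{149921}{430}\right)^{2} = \frac{22476306241}{184900}$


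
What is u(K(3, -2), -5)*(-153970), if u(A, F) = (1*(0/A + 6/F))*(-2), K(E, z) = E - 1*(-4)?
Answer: -369528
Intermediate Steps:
K(E, z) = 4 + E (K(E, z) = E + 4 = 4 + E)
u(A, F) = -12/F (u(A, F) = (1*(0 + 6/F))*(-2) = (1*(6/F))*(-2) = (6/F)*(-2) = -12/F)
u(K(3, -2), -5)*(-153970) = -12/(-5)*(-153970) = -12*(-1/5)*(-153970) = (12/5)*(-153970) = -369528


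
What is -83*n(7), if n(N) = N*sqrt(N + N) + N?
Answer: -581 - 581*sqrt(14) ≈ -2754.9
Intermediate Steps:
n(N) = N + sqrt(2)*N**(3/2) (n(N) = N*sqrt(2*N) + N = N*(sqrt(2)*sqrt(N)) + N = sqrt(2)*N**(3/2) + N = N + sqrt(2)*N**(3/2))
-83*n(7) = -83*(7 + sqrt(2)*7**(3/2)) = -83*(7 + sqrt(2)*(7*sqrt(7))) = -83*(7 + 7*sqrt(14)) = -581 - 581*sqrt(14)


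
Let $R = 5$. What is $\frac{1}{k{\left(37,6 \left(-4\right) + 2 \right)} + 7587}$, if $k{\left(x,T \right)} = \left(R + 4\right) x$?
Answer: $\frac{1}{7920} \approx 0.00012626$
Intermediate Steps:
$k{\left(x,T \right)} = 9 x$ ($k{\left(x,T \right)} = \left(5 + 4\right) x = 9 x$)
$\frac{1}{k{\left(37,6 \left(-4\right) + 2 \right)} + 7587} = \frac{1}{9 \cdot 37 + 7587} = \frac{1}{333 + 7587} = \frac{1}{7920}$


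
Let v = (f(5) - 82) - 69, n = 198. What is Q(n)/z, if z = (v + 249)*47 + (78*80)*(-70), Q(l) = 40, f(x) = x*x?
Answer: -40/431019 ≈ -9.2803e-5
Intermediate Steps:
f(x) = x**2
v = -126 (v = (5**2 - 82) - 69 = (25 - 82) - 69 = -57 - 69 = -126)
z = -431019 (z = (-126 + 249)*47 + (78*80)*(-70) = 123*47 + 6240*(-70) = 5781 - 436800 = -431019)
Q(n)/z = 40/(-431019) = 40*(-1/431019) = -40/431019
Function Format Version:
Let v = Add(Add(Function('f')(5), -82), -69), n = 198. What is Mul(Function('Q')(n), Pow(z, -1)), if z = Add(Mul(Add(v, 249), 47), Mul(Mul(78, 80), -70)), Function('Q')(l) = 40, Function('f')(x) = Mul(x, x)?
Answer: Rational(-40, 431019) ≈ -9.2803e-5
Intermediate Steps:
Function('f')(x) = Pow(x, 2)
v = -126 (v = Add(Add(Pow(5, 2), -82), -69) = Add(Add(25, -82), -69) = Add(-57, -69) = -126)
z = -431019 (z = Add(Mul(Add(-126, 249), 47), Mul(Mul(78, 80), -70)) = Add(Mul(123, 47), Mul(6240, -70)) = Add(5781, -436800) = -431019)
Mul(Function('Q')(n), Pow(z, -1)) = Mul(40, Pow(-431019, -1)) = Mul(40, Rational(-1, 431019)) = Rational(-40, 431019)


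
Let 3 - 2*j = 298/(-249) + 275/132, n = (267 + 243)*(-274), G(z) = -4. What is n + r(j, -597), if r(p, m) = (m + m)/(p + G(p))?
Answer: -816917172/5863 ≈ -1.3933e+5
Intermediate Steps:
n = -139740 (n = 510*(-274) = -139740)
j = 2105/1992 (j = 3/2 - (298/(-249) + 275/132)/2 = 3/2 - (298*(-1/249) + 275*(1/132))/2 = 3/2 - (-298/249 + 25/12)/2 = 3/2 - ½*883/996 = 3/2 - 883/1992 = 2105/1992 ≈ 1.0567)
r(p, m) = 2*m/(-4 + p) (r(p, m) = (m + m)/(p - 4) = (2*m)/(-4 + p) = 2*m/(-4 + p))
n + r(j, -597) = -139740 + 2*(-597)/(-4 + 2105/1992) = -139740 + 2*(-597)/(-5863/1992) = -139740 + 2*(-597)*(-1992/5863) = -139740 + 2378448/5863 = -816917172/5863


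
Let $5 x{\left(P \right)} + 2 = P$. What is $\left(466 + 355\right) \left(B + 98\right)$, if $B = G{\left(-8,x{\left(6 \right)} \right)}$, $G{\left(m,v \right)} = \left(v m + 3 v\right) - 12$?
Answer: $67322$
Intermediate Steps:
$x{\left(P \right)} = - \frac{2}{5} + \frac{P}{5}$
$G{\left(m,v \right)} = -12 + 3 v + m v$ ($G{\left(m,v \right)} = \left(m v + 3 v\right) - 12 = \left(3 v + m v\right) - 12 = -12 + 3 v + m v$)
$B = -16$ ($B = -12 + 3 \left(- \frac{2}{5} + \frac{1}{5} \cdot 6\right) - 8 \left(- \frac{2}{5} + \frac{1}{5} \cdot 6\right) = -12 + 3 \left(- \frac{2}{5} + \frac{6}{5}\right) - 8 \left(- \frac{2}{5} + \frac{6}{5}\right) = -12 + 3 \cdot \frac{4}{5} - \frac{32}{5} = -12 + \frac{12}{5} - \frac{32}{5} = -16$)
$\left(466 + 355\right) \left(B + 98\right) = \left(466 + 355\right) \left(-16 + 98\right) = 821 \cdot 82 = 67322$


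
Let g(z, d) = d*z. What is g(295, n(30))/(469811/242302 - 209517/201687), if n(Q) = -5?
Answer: -24027338708050/14662794341 ≈ -1638.7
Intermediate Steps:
g(295, n(30))/(469811/242302 - 209517/201687) = (-5*295)/(469811/242302 - 209517/201687) = -1475/(469811*(1/242302) - 209517*1/201687) = -1475/(469811/242302 - 69839/67229) = -1475/14662794341/16289721158 = -1475*16289721158/14662794341 = -24027338708050/14662794341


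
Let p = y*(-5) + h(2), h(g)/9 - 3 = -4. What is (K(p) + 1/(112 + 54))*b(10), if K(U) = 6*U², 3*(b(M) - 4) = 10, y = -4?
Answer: 1325687/249 ≈ 5324.0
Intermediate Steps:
h(g) = -9 (h(g) = 27 + 9*(-4) = 27 - 36 = -9)
b(M) = 22/3 (b(M) = 4 + (⅓)*10 = 4 + 10/3 = 22/3)
p = 11 (p = -4*(-5) - 9 = 20 - 9 = 11)
(K(p) + 1/(112 + 54))*b(10) = (6*11² + 1/(112 + 54))*(22/3) = (6*121 + 1/166)*(22/3) = (726 + 1/166)*(22/3) = (120517/166)*(22/3) = 1325687/249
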